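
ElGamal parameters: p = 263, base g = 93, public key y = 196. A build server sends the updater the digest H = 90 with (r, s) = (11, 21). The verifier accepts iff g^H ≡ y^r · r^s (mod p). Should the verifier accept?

Left side g^H mod p:
93^2 = 8649 ≡ 233
93^4 ≡ 233^2 = 54289 ≡ 111
93^8 ≡ 111^2 = 12321 ≡ 223
93^16 ≡ 223^2 = 49729 ≡ 22
93^32 ≡ 22^2 = 484 ≡ 221
93^64 ≡ 221^2 = 48841 ≡ 186
90 = 64 + 16 + 8 + 2, so 93^90 ≡ 186·22·223·233 ≡ 190 (mod 263)
Right side y^r · r^s mod p:
196^2 = 38416 ≡ 18
196^4 ≡ 18^2 = 324 ≡ 61
196^8 ≡ 61^2 = 3721 ≡ 39
11 = 8 + 2 + 1, so 196^11 ≡ 39·18·196 ≡ 43 (mod 263)
11^2 = 121
11^4 ≡ 121^2 = 14641 ≡ 176
11^8 ≡ 176^2 = 30976 ≡ 205
11^16 ≡ 205^2 = 42025 ≡ 208
21 = 16 + 4 + 1, so 11^21 ≡ 208·176·11 ≡ 35 (mod 263)
43·35 = 1505 ≡ 190 (mod 263)
190 ≡ 190 (mod 263), so the signature is genuine.

accept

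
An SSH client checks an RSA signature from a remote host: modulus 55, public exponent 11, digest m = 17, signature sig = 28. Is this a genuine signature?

genuine

Squares mod 55: sig^1≡28, sig^2≡14, sig^4≡31, sig^8≡26
11 = 8 + 2 + 1, so sig^11 ≡ 26·14·28 ≡ 17 (mod 55)
17 = m, so the signature checks out.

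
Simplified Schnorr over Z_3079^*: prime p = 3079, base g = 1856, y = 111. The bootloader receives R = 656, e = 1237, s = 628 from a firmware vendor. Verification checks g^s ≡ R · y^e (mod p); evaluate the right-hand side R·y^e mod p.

111^2 = 12321 ≡ 5
111^4 ≡ 5^2 = 25
111^8 ≡ 25^2 = 625
111^16 ≡ 625^2 = 390625 ≡ 2671
111^32 ≡ 2671^2 = 7134241 ≡ 198
111^64 ≡ 198^2 = 39204 ≡ 2256
111^128 ≡ 2256^2 = 5089536 ≡ 3028
111^256 ≡ 3028^2 = 9168784 ≡ 2601
111^512 ≡ 2601^2 = 6765201 ≡ 638
111^1024 ≡ 638^2 = 407044 ≡ 616
1237 = 1024 + 128 + 64 + 16 + 4 + 1, so 111^1237 ≡ 616·3028·2256·2671·25·111 ≡ 1924 (mod 3079)
R · y^e ≡ 656·1924 = 1262144 ≡ 2833 (mod 3079)

2833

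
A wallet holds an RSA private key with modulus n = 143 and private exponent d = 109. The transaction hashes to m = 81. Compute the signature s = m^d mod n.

3

m^2 ≡ 81^2 = 6561 ≡ 126
m^4 ≡ 126^2 = 15876 ≡ 3
m^8 ≡ 3^2 = 9
m^16 ≡ 9^2 = 81
m^32 ≡ 81^2 = 6561 ≡ 126
m^64 ≡ 126^2 = 15876 ≡ 3
109 = 64 + 32 + 8 + 4 + 1, so m^109 ≡ 3·126·9·3·81 ≡ 3 (mod 143)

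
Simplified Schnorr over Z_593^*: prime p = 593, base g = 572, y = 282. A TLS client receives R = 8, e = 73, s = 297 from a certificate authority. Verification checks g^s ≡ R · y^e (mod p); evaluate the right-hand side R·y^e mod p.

572

282^73 mod 593 = 368
R · y^e ≡ 8·368 = 2944 ≡ 572 (mod 593)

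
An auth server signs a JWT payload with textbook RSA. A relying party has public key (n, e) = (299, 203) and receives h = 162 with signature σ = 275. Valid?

Squares mod 299: σ^1≡275, σ^2≡277, σ^4≡185, σ^8≡139, σ^16≡185, σ^32≡139, σ^64≡185, σ^128≡139
203 = 128 + 64 + 8 + 2 + 1, so σ^203 ≡ 139·185·139·277·275 ≡ 137 (mod 299)
σ^203 mod 299 = 137, but h = 162.

no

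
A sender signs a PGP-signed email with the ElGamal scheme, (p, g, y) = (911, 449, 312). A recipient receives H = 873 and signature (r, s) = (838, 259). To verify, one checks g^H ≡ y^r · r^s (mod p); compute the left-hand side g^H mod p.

449^873 mod 911 = 442

442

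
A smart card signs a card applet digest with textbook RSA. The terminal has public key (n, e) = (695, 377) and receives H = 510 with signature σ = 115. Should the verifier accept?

σ^2 ≡ 115^2 = 13225 ≡ 20
σ^4 ≡ 20^2 = 400
σ^8 ≡ 400^2 = 160000 ≡ 150
σ^16 ≡ 150^2 = 22500 ≡ 260
σ^32 ≡ 260^2 = 67600 ≡ 185
σ^64 ≡ 185^2 = 34225 ≡ 170
σ^128 ≡ 170^2 = 28900 ≡ 405
σ^256 ≡ 405^2 = 164025 ≡ 5
377 = 256 + 64 + 32 + 16 + 8 + 1, so σ^377 ≡ 5·170·185·260·150·115 ≡ 510 (mod 695)
510 = H, so the signature checks out.

accept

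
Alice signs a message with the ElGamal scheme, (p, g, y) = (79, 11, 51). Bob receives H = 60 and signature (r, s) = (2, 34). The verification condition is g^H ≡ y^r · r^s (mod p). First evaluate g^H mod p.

64

11^2 = 121 ≡ 42
11^4 ≡ 42^2 = 1764 ≡ 26
11^8 ≡ 26^2 = 676 ≡ 44
11^16 ≡ 44^2 = 1936 ≡ 40
11^32 ≡ 40^2 = 1600 ≡ 20
60 = 32 + 16 + 8 + 4, so 11^60 ≡ 20·40·44·26 ≡ 64 (mod 79)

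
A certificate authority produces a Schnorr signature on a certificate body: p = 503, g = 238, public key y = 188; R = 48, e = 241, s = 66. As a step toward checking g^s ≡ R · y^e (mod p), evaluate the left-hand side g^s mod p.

484

Squares mod 503: 238^1≡238, 238^2≡308, 238^4≡300, 238^8≡466, 238^16≡363, 238^32≡486, 238^64≡289
66 = 64 + 2, so 238^66 ≡ 289·308 ≡ 484 (mod 503)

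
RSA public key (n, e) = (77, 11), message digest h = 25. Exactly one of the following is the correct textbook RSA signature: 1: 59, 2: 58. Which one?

Candidate 1: 59^2 = 3481 ≡ 16; 59^4 ≡ 16^2 = 256 ≡ 25; 59^8 ≡ 25^2 = 625 ≡ 9; 11 = 8 + 2 + 1, so 59^11 ≡ 9·16·59 ≡ 26 (mod 77)
Candidate 2: 58^2 = 3364 ≡ 53; 58^4 ≡ 53^2 = 2809 ≡ 37; 58^8 ≡ 37^2 = 1369 ≡ 60; 11 = 8 + 2 + 1, so 58^11 ≡ 60·53·58 ≡ 25 (mod 77)
  → matches h = 25

2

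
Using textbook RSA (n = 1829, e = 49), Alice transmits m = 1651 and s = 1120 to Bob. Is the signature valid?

Squares mod 1829: s^1≡1120, s^2≡1535, s^4≡473, s^8≡591, s^16≡1771, s^32≡1535
49 = 32 + 16 + 1, so s^49 ≡ 1535·1771·1120 ≡ 1651 (mod 1829)
1651 = m, so the signature checks out.

valid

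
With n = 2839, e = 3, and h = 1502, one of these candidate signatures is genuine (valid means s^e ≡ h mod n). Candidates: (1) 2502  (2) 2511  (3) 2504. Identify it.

Candidate 1: Squares mod 2839: 2502^1≡2502, 2502^2≡9; 3 = 2 + 1, so 2502^3 ≡ 9·2502 ≡ 2645 (mod 2839)
Candidate 2: Squares mod 2839: 2511^1≡2511, 2511^2≡2541; 3 = 2 + 1, so 2511^3 ≡ 2541·2511 ≡ 1218 (mod 2839)
Candidate 3: Squares mod 2839: 2504^1≡2504, 2504^2≡1504; 3 = 2 + 1, so 2504^3 ≡ 1504·2504 ≡ 1502 (mod 2839)
  → matches h = 1502

3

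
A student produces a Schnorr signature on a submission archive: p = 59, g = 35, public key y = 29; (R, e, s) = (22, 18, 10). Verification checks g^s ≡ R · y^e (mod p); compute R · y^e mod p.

20

29^2 = 841 ≡ 15
29^4 ≡ 15^2 = 225 ≡ 48
29^8 ≡ 48^2 = 2304 ≡ 3
29^16 ≡ 3^2 = 9
18 = 16 + 2, so 29^18 ≡ 9·15 ≡ 17 (mod 59)
R · y^e ≡ 22·17 = 374 ≡ 20 (mod 59)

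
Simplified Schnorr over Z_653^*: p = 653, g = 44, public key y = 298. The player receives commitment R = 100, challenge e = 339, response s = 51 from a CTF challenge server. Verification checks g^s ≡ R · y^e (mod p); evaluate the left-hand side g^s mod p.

Squares mod 653: 44^1≡44, 44^2≡630, 44^4≡529, 44^8≡357, 44^16≡114, 44^32≡589
51 = 32 + 16 + 2 + 1, so 44^51 ≡ 589·114·630·44 ≡ 81 (mod 653)

81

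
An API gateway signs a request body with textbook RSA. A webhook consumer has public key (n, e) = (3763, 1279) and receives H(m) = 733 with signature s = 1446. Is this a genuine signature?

Squares mod 3763: s^1≡1446, s^2≡2451, s^4≡1653, s^8≡471, s^16≡3587, s^32≡872, s^64≡258, s^128≡2593, s^256≡2931, s^512≡3595, s^1024≡1883
1279 = 1024 + 128 + 64 + 32 + 16 + 8 + 4 + 2 + 1, so s^1279 ≡ 1883·2593·258·872·3587·471·1653·2451·1446 ≡ 733 (mod 3763)
733 = H(m), so the signature checks out.

genuine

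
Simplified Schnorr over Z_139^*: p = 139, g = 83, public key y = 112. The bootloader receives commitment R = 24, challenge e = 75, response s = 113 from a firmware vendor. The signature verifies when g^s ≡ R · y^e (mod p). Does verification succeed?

fails

g^s mod p:
83^2 = 6889 ≡ 78
83^4 ≡ 78^2 = 6084 ≡ 107
83^8 ≡ 107^2 = 11449 ≡ 51
83^16 ≡ 51^2 = 2601 ≡ 99
83^32 ≡ 99^2 = 9801 ≡ 71
83^64 ≡ 71^2 = 5041 ≡ 37
113 = 64 + 32 + 16 + 1, so 83^113 ≡ 37·71·99·83 ≡ 54 (mod 139)
R · y^e mod p:
112^2 = 12544 ≡ 34
112^4 ≡ 34^2 = 1156 ≡ 44
112^8 ≡ 44^2 = 1936 ≡ 129
112^16 ≡ 129^2 = 16641 ≡ 100
112^32 ≡ 100^2 = 10000 ≡ 131
112^64 ≡ 131^2 = 17161 ≡ 64
75 = 64 + 8 + 2 + 1, so 112^75 ≡ 64·129·34·112 ≡ 106 (mod 139)
24·106 = 2544 ≡ 42 (mod 139)
54 ≠ 42; the check fails.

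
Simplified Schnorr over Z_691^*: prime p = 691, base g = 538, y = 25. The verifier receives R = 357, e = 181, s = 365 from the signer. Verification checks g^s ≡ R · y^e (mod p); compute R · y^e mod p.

25^2 = 625
25^4 ≡ 625^2 = 390625 ≡ 210
25^8 ≡ 210^2 = 44100 ≡ 567
25^16 ≡ 567^2 = 321489 ≡ 174
25^32 ≡ 174^2 = 30276 ≡ 563
25^64 ≡ 563^2 = 316969 ≡ 491
25^128 ≡ 491^2 = 241081 ≡ 613
181 = 128 + 32 + 16 + 4 + 1, so 25^181 ≡ 613·563·174·210·25 ≡ 71 (mod 691)
R · y^e ≡ 357·71 = 25347 ≡ 471 (mod 691)

471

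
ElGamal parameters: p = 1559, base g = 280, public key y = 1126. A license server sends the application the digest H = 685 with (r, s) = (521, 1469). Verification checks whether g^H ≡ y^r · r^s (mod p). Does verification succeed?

fails

Left side g^H mod p:
280^2 = 78400 ≡ 450
280^4 ≡ 450^2 = 202500 ≡ 1389
280^8 ≡ 1389^2 = 1929321 ≡ 838
280^16 ≡ 838^2 = 702244 ≡ 694
280^32 ≡ 694^2 = 481636 ≡ 1464
280^64 ≡ 1464^2 = 2143296 ≡ 1230
280^128 ≡ 1230^2 = 1512900 ≡ 670
280^256 ≡ 670^2 = 448900 ≡ 1467
280^512 ≡ 1467^2 = 2152089 ≡ 669
685 = 512 + 128 + 32 + 8 + 4 + 1, so 280^685 ≡ 669·670·1464·838·1389·280 ≡ 6 (mod 1559)
Right side y^r · r^s mod p:
1126^2 = 1267876 ≡ 409
1126^4 ≡ 409^2 = 167281 ≡ 468
1126^8 ≡ 468^2 = 219024 ≡ 764
1126^16 ≡ 764^2 = 583696 ≡ 630
1126^32 ≡ 630^2 = 396900 ≡ 914
1126^64 ≡ 914^2 = 835396 ≡ 1331
1126^128 ≡ 1331^2 = 1771561 ≡ 537
1126^256 ≡ 537^2 = 288369 ≡ 1513
1126^512 ≡ 1513^2 = 2289169 ≡ 557
521 = 512 + 8 + 1, so 1126^521 ≡ 557·764·1126 ≡ 603 (mod 1559)
521^2 = 271441 ≡ 175
521^4 ≡ 175^2 = 30625 ≡ 1004
521^8 ≡ 1004^2 = 1008016 ≡ 902
521^16 ≡ 902^2 = 813604 ≡ 1365
521^32 ≡ 1365^2 = 1863225 ≡ 220
521^64 ≡ 220^2 = 48400 ≡ 71
521^128 ≡ 71^2 = 5041 ≡ 364
521^256 ≡ 364^2 = 132496 ≡ 1540
521^512 ≡ 1540^2 = 2371600 ≡ 361
521^1024 ≡ 361^2 = 130321 ≡ 924
1469 = 1024 + 256 + 128 + 32 + 16 + 8 + 4 + 1, so 521^1469 ≡ 924·1540·364·220·1365·902·1004·521 ≡ 880 (mod 1559)
603·880 = 530640 ≡ 580 (mod 1559)
6 ≠ 580, so verification fails.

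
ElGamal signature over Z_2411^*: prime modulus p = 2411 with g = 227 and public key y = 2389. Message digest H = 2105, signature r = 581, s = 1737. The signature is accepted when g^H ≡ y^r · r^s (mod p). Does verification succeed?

Left side g^H mod p:
227^2 = 51529 ≡ 898
227^4 ≡ 898^2 = 806404 ≡ 1130
227^8 ≡ 1130^2 = 1276900 ≡ 1481
227^16 ≡ 1481^2 = 2193361 ≡ 1762
227^32 ≡ 1762^2 = 3104644 ≡ 1687
227^64 ≡ 1687^2 = 2845969 ≡ 989
227^128 ≡ 989^2 = 978121 ≡ 1666
227^256 ≡ 1666^2 = 2775556 ≡ 495
227^512 ≡ 495^2 = 245025 ≡ 1514
227^1024 ≡ 1514^2 = 2292196 ≡ 1746
227^2048 ≡ 1746^2 = 3048516 ≡ 1012
2105 = 2048 + 32 + 16 + 8 + 1, so 227^2105 ≡ 1012·1687·1762·1481·227 ≡ 836 (mod 2411)
Right side y^r · r^s mod p:
2389^2 = 5707321 ≡ 484
2389^4 ≡ 484^2 = 234256 ≡ 389
2389^8 ≡ 389^2 = 151321 ≡ 1839
2389^16 ≡ 1839^2 = 3381921 ≡ 1699
2389^32 ≡ 1699^2 = 2886601 ≡ 634
2389^64 ≡ 634^2 = 401956 ≡ 1730
2389^128 ≡ 1730^2 = 2992900 ≡ 849
2389^256 ≡ 849^2 = 720801 ≡ 2323
2389^512 ≡ 2323^2 = 5396329 ≡ 511
581 = 512 + 64 + 4 + 1, so 2389^581 ≡ 511·1730·389·2389 ≡ 1202 (mod 2411)
581^2 = 337561 ≡ 21
581^4 ≡ 21^2 = 441
581^8 ≡ 441^2 = 194481 ≡ 1601
581^16 ≡ 1601^2 = 2563201 ≡ 308
581^32 ≡ 308^2 = 94864 ≡ 835
581^64 ≡ 835^2 = 697225 ≡ 446
581^128 ≡ 446^2 = 198916 ≡ 1214
581^256 ≡ 1214^2 = 1473796 ≡ 675
581^512 ≡ 675^2 = 455625 ≡ 2357
581^1024 ≡ 2357^2 = 5555449 ≡ 505
1737 = 1024 + 512 + 128 + 64 + 8 + 1, so 581^1737 ≡ 505·2357·1214·446·1601·581 ≡ 450 (mod 2411)
1202·450 = 540900 ≡ 836 (mod 2411)
836 ≡ 836 (mod 2411), so the signature is genuine.

passes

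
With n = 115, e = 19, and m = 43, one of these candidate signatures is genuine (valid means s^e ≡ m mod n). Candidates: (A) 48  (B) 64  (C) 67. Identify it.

Candidate A: 48^19 mod 115 = 72
Candidate B: 64^19 mod 115 = 39
Candidate C: 67^19 mod 115 = 43
  → matches m = 43

C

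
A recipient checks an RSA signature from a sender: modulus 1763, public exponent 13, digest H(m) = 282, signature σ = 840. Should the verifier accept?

accept

Squares mod 1763: σ^1≡840, σ^2≡400, σ^4≡1330, σ^8≡611
13 = 8 + 4 + 1, so σ^13 ≡ 611·1330·840 ≡ 282 (mod 1763)
σ^13 mod 1763 = 282 matches H(m).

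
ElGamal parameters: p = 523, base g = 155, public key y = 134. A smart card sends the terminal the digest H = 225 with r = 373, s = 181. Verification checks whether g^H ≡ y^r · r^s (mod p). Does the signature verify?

Left side g^H mod p:
155^225 mod 523 = 178
Right side y^r · r^s mod p:
134^373 mod 523 = 9
373^181 mod 523 = 136
9·136 = 1224 ≡ 178 (mod 523)
178 ≡ 178 (mod 523), so the signature is genuine.

verifies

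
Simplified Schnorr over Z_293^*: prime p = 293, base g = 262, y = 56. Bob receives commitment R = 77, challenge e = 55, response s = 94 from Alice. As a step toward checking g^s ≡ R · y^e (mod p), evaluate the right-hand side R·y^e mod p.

126

Squares mod 293: 56^1≡56, 56^2≡206, 56^4≡244, 56^8≡57, 56^16≡26, 56^32≡90
55 = 32 + 16 + 4 + 2 + 1, so 56^55 ≡ 90·26·244·206·56 ≡ 268 (mod 293)
R · y^e ≡ 77·268 = 20636 ≡ 126 (mod 293)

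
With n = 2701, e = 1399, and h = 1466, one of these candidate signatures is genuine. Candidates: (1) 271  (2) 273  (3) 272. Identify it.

Candidate 1: Squares mod 2701: 271^1≡271, 271^2≡514, 271^4≡2199, 271^8≡811, 271^16≡1378, 271^32≡81, 271^64≡1159, 271^128≡884, 271^256≡867, 271^512≡811, 271^1024≡1378; 1399 = 1024 + 256 + 64 + 32 + 16 + 4 + 2 + 1, so 271^1399 ≡ 1378·867·1159·81·1378·2199·514·271 ≡ 90 (mod 2701)
Candidate 2: Squares mod 2701: 273^1≡273, 273^2≡1602, 273^4≡454, 273^8≡840, 273^16≡639, 273^32≡470, 273^64≡2119, 273^128≡1099, 273^256≡454, 273^512≡840, 273^1024≡639; 1399 = 1024 + 256 + 64 + 32 + 16 + 4 + 2 + 1, so 273^1399 ≡ 639·454·2119·470·639·454·1602·273 ≡ 1466 (mod 2701)
  → matches h = 1466
Candidate 3: Squares mod 2701: 272^1≡272, 272^2≡1057, 272^4≡1736, 272^8≡2081, 272^16≡858, 272^32≡1492, 272^64≡440, 272^128≡1829, 272^256≡1403, 272^512≡2081, 272^1024≡858; 1399 = 1024 + 256 + 64 + 32 + 16 + 4 + 2 + 1, so 272^1399 ≡ 858·1403·440·1492·858·1736·1057·272 ≡ 2349 (mod 2701)

2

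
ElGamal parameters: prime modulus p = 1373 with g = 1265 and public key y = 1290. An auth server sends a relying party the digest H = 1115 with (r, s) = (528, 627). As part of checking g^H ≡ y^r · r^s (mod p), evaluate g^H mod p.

1265^2 = 1600225 ≡ 680
1265^4 ≡ 680^2 = 462400 ≡ 1072
1265^8 ≡ 1072^2 = 1149184 ≡ 1356
1265^16 ≡ 1356^2 = 1838736 ≡ 289
1265^32 ≡ 289^2 = 83521 ≡ 1141
1265^64 ≡ 1141^2 = 1301881 ≡ 277
1265^128 ≡ 277^2 = 76729 ≡ 1214
1265^256 ≡ 1214^2 = 1473796 ≡ 567
1265^512 ≡ 567^2 = 321489 ≡ 207
1265^1024 ≡ 207^2 = 42849 ≡ 286
1115 = 1024 + 64 + 16 + 8 + 2 + 1, so 1265^1115 ≡ 286·277·289·1356·680·1265 ≡ 1368 (mod 1373)

1368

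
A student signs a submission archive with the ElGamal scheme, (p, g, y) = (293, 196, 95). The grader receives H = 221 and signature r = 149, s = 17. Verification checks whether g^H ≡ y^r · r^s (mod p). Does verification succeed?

passes

Left side g^H mod p:
196^2 = 38416 ≡ 33
196^4 ≡ 33^2 = 1089 ≡ 210
196^8 ≡ 210^2 = 44100 ≡ 150
196^16 ≡ 150^2 = 22500 ≡ 232
196^32 ≡ 232^2 = 53824 ≡ 205
196^64 ≡ 205^2 = 42025 ≡ 126
196^128 ≡ 126^2 = 15876 ≡ 54
221 = 128 + 64 + 16 + 8 + 4 + 1, so 196^221 ≡ 54·126·232·150·210·196 ≡ 33 (mod 293)
Right side y^r · r^s mod p:
95^2 = 9025 ≡ 235
95^4 ≡ 235^2 = 55225 ≡ 141
95^8 ≡ 141^2 = 19881 ≡ 250
95^16 ≡ 250^2 = 62500 ≡ 91
95^32 ≡ 91^2 = 8281 ≡ 77
95^64 ≡ 77^2 = 5929 ≡ 69
95^128 ≡ 69^2 = 4761 ≡ 73
149 = 128 + 16 + 4 + 1, so 95^149 ≡ 73·91·141·95 ≡ 57 (mod 293)
149^2 = 22201 ≡ 226
149^4 ≡ 226^2 = 51076 ≡ 94
149^8 ≡ 94^2 = 8836 ≡ 46
149^16 ≡ 46^2 = 2116 ≡ 65
17 = 16 + 1, so 149^17 ≡ 65·149 ≡ 16 (mod 293)
57·16 = 912 ≡ 33 (mod 293)
33 ≡ 33 (mod 293), so the signature is genuine.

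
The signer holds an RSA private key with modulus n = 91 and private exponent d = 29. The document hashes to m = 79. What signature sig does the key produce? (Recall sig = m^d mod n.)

53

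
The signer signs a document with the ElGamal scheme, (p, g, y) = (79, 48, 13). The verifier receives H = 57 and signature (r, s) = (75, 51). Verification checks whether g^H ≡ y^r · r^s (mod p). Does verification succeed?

Left side g^H mod p:
48^2 = 2304 ≡ 13
48^4 ≡ 13^2 = 169 ≡ 11
48^8 ≡ 11^2 = 121 ≡ 42
48^16 ≡ 42^2 = 1764 ≡ 26
48^32 ≡ 26^2 = 676 ≡ 44
57 = 32 + 16 + 8 + 1, so 48^57 ≡ 44·26·42·48 ≡ 57 (mod 79)
Right side y^r · r^s mod p:
13^2 = 169 ≡ 11
13^4 ≡ 11^2 = 121 ≡ 42
13^8 ≡ 42^2 = 1764 ≡ 26
13^16 ≡ 26^2 = 676 ≡ 44
13^32 ≡ 44^2 = 1936 ≡ 40
13^64 ≡ 40^2 = 1600 ≡ 20
75 = 64 + 8 + 2 + 1, so 13^75 ≡ 20·26·11·13 ≡ 21 (mod 79)
75^2 = 5625 ≡ 16
75^4 ≡ 16^2 = 256 ≡ 19
75^8 ≡ 19^2 = 361 ≡ 45
75^16 ≡ 45^2 = 2025 ≡ 50
75^32 ≡ 50^2 = 2500 ≡ 51
51 = 32 + 16 + 2 + 1, so 75^51 ≡ 51·50·16·75 ≡ 14 (mod 79)
21·14 = 294 ≡ 57 (mod 79)
57 ≡ 57 (mod 79), so the signature is genuine.

passes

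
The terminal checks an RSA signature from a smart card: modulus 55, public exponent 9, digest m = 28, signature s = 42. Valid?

s^2 ≡ 42^2 = 1764 ≡ 4
s^4 ≡ 4^2 = 16
s^8 ≡ 16^2 = 256 ≡ 36
9 = 8 + 1, so s^9 ≡ 36·42 ≡ 27 (mod 55)
The recovered value 27 does not match the digest 28.

no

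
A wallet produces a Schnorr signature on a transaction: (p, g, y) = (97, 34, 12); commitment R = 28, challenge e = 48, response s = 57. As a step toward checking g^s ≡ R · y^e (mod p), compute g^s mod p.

28

34^57 mod 97 = 28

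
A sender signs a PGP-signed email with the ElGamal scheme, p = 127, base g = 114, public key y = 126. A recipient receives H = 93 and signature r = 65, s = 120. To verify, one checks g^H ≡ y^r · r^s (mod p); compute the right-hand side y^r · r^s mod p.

102

126^2 = 15876 ≡ 1
126^4 ≡ 1^2 = 1
126^8 ≡ 1^2 = 1
126^16 ≡ 1^2 = 1
126^32 ≡ 1^2 = 1
126^64 ≡ 1^2 = 1
65 = 64 + 1, so 126^65 ≡ 1·126 ≡ 126 (mod 127)
65^2 = 4225 ≡ 34
65^4 ≡ 34^2 = 1156 ≡ 13
65^8 ≡ 13^2 = 169 ≡ 42
65^16 ≡ 42^2 = 1764 ≡ 113
65^32 ≡ 113^2 = 12769 ≡ 69
65^64 ≡ 69^2 = 4761 ≡ 62
120 = 64 + 32 + 16 + 8, so 65^120 ≡ 62·69·113·42 ≡ 25 (mod 127)
y^r · r^s ≡ 126·25 = 3150 ≡ 102 (mod 127)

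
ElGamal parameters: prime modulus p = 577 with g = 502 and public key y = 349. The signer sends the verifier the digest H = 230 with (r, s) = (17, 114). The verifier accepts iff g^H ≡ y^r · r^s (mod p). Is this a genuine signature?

genuine

Left side g^H mod p:
502^2 = 252004 ≡ 432
502^4 ≡ 432^2 = 186624 ≡ 253
502^8 ≡ 253^2 = 64009 ≡ 539
502^16 ≡ 539^2 = 290521 ≡ 290
502^32 ≡ 290^2 = 84100 ≡ 435
502^64 ≡ 435^2 = 189225 ≡ 546
502^128 ≡ 546^2 = 298116 ≡ 384
230 = 128 + 64 + 32 + 4 + 2, so 502^230 ≡ 384·546·435·253·432 ≡ 48 (mod 577)
Right side y^r · r^s mod p:
349^2 = 121801 ≡ 54
349^4 ≡ 54^2 = 2916 ≡ 31
349^8 ≡ 31^2 = 961 ≡ 384
349^16 ≡ 384^2 = 147456 ≡ 321
17 = 16 + 1, so 349^17 ≡ 321·349 ≡ 91 (mod 577)
17^2 = 289
17^4 ≡ 289^2 = 83521 ≡ 433
17^8 ≡ 433^2 = 187489 ≡ 541
17^16 ≡ 541^2 = 292681 ≡ 142
17^32 ≡ 142^2 = 20164 ≡ 546
17^64 ≡ 546^2 = 298116 ≡ 384
114 = 64 + 32 + 16 + 2, so 17^114 ≡ 384·546·142·289 ≡ 121 (mod 577)
91·121 = 11011 ≡ 48 (mod 577)
48 ≡ 48 (mod 577), so the signature is genuine.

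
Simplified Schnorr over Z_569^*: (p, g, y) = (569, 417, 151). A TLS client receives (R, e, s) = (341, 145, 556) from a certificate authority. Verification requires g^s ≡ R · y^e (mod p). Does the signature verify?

g^s mod p:
417^556 mod 569 = 428
R · y^e mod p:
151^145 mod 569 = 68
341·68 = 23188 ≡ 428 (mod 569)
428 ≡ 428 (mod 569); signature holds.

verifies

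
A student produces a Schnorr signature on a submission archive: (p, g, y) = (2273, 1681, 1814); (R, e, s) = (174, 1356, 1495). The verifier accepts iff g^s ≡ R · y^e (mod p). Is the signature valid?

invalid

g^s mod p:
Squares mod 2273: 1681^1≡1681, 1681^2≡422, 1681^4≡790, 1681^8≡1298, 1681^16≡511, 1681^32≡1999, 1681^64≡67, 1681^128≡2216, 1681^256≡976, 1681^512≡189, 1681^1024≡1626
1495 = 1024 + 256 + 128 + 64 + 16 + 4 + 2 + 1, so 1681^1495 ≡ 1626·976·2216·67·511·790·422·1681 ≡ 1483 (mod 2273)
R · y^e mod p:
Squares mod 2273: 1814^1≡1814, 1814^2≡1565, 1814^4≡1204, 1814^8≡1715, 1814^16≡2236, 1814^32≡1369, 1814^64≡1209, 1814^128≡142, 1814^256≡1980, 1814^512≡1748, 1814^1024≡592
1356 = 1024 + 256 + 64 + 8 + 4, so 1814^1356 ≡ 592·1980·1209·1715·1204 ≡ 1113 (mod 2273)
174·1113 = 193662 ≡ 457 (mod 2273)
1483 ≠ 457; the check fails.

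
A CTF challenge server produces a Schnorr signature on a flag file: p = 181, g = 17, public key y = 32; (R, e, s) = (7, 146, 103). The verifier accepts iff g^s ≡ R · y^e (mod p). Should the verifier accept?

g^s mod p:
17^2 = 289 ≡ 108
17^4 ≡ 108^2 = 11664 ≡ 80
17^8 ≡ 80^2 = 6400 ≡ 65
17^16 ≡ 65^2 = 4225 ≡ 62
17^32 ≡ 62^2 = 3844 ≡ 43
17^64 ≡ 43^2 = 1849 ≡ 39
103 = 64 + 32 + 4 + 2 + 1, so 17^103 ≡ 39·43·80·108·17 ≡ 109 (mod 181)
R · y^e mod p:
32^2 = 1024 ≡ 119
32^4 ≡ 119^2 = 14161 ≡ 43
32^8 ≡ 43^2 = 1849 ≡ 39
32^16 ≡ 39^2 = 1521 ≡ 73
32^32 ≡ 73^2 = 5329 ≡ 80
32^64 ≡ 80^2 = 6400 ≡ 65
32^128 ≡ 65^2 = 4225 ≡ 62
146 = 128 + 16 + 2, so 32^146 ≡ 62·73·119 ≡ 119 (mod 181)
7·119 = 833 ≡ 109 (mod 181)
109 ≡ 109 (mod 181); signature holds.

accept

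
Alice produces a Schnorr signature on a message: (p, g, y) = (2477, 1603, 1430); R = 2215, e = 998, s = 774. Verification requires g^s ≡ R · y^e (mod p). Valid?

g^s mod p:
1603^2 = 2569609 ≡ 960
1603^4 ≡ 960^2 = 921600 ≡ 156
1603^8 ≡ 156^2 = 24336 ≡ 2043
1603^16 ≡ 2043^2 = 4173849 ≡ 104
1603^32 ≡ 104^2 = 10816 ≡ 908
1603^64 ≡ 908^2 = 824464 ≡ 2100
1603^128 ≡ 2100^2 = 4410000 ≡ 940
1603^256 ≡ 940^2 = 883600 ≡ 1788
1603^512 ≡ 1788^2 = 3196944 ≡ 1614
774 = 512 + 256 + 4 + 2, so 1603^774 ≡ 1614·1788·156·960 ≡ 1114 (mod 2477)
R · y^e mod p:
1430^2 = 2044900 ≡ 1375
1430^4 ≡ 1375^2 = 1890625 ≡ 674
1430^8 ≡ 674^2 = 454276 ≡ 985
1430^16 ≡ 985^2 = 970225 ≡ 1718
1430^32 ≡ 1718^2 = 2951524 ≡ 1417
1430^64 ≡ 1417^2 = 2007889 ≡ 1519
1430^128 ≡ 1519^2 = 2307361 ≡ 1274
1430^256 ≡ 1274^2 = 1623076 ≡ 641
1430^512 ≡ 641^2 = 410881 ≡ 2176
998 = 512 + 256 + 128 + 64 + 32 + 4 + 2, so 1430^998 ≡ 2176·641·1274·1519·1417·674·1375 ≡ 563 (mod 2477)
2215·563 = 1247045 ≡ 1114 (mod 2477)
1114 ≡ 1114 (mod 2477); signature holds.

yes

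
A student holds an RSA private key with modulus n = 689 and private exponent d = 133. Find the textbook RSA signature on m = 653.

302

m^2 ≡ 653^2 = 426409 ≡ 607
m^4 ≡ 607^2 = 368449 ≡ 523
m^8 ≡ 523^2 = 273529 ≡ 685
m^16 ≡ 685^2 = 469225 ≡ 16
m^32 ≡ 16^2 = 256
m^64 ≡ 256^2 = 65536 ≡ 81
m^128 ≡ 81^2 = 6561 ≡ 360
133 = 128 + 4 + 1, so m^133 ≡ 360·523·653 ≡ 302 (mod 689)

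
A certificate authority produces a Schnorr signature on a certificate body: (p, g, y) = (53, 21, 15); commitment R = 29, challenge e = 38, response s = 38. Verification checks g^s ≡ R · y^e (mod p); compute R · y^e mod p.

9

15^2 = 225 ≡ 13
15^4 ≡ 13^2 = 169 ≡ 10
15^8 ≡ 10^2 = 100 ≡ 47
15^16 ≡ 47^2 = 2209 ≡ 36
15^32 ≡ 36^2 = 1296 ≡ 24
38 = 32 + 4 + 2, so 15^38 ≡ 24·10·13 ≡ 46 (mod 53)
R · y^e ≡ 29·46 = 1334 ≡ 9 (mod 53)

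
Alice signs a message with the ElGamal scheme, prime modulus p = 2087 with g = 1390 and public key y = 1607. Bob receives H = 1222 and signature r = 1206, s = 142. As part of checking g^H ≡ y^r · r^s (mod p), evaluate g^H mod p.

520

1390^1222 mod 2087 = 520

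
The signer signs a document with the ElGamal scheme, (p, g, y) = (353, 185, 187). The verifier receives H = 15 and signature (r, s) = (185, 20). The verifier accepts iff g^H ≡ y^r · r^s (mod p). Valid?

no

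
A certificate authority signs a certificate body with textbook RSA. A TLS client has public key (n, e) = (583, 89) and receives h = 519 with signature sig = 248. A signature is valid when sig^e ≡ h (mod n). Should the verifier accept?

accept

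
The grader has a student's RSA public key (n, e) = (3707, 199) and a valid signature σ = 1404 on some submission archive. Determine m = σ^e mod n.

σ^199 mod 3707 = 635

635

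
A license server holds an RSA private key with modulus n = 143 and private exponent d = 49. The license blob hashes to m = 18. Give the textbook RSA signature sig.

96

m^2 ≡ 18^2 = 324 ≡ 38
m^4 ≡ 38^2 = 1444 ≡ 14
m^8 ≡ 14^2 = 196 ≡ 53
m^16 ≡ 53^2 = 2809 ≡ 92
m^32 ≡ 92^2 = 8464 ≡ 27
49 = 32 + 16 + 1, so m^49 ≡ 27·92·18 ≡ 96 (mod 143)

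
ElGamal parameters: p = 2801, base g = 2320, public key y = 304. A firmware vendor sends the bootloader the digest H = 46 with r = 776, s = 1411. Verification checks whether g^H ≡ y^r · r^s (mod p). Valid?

no

Left side g^H mod p:
2320^2 = 5382400 ≡ 1679
2320^4 ≡ 1679^2 = 2819041 ≡ 1235
2320^8 ≡ 1235^2 = 1525225 ≡ 1481
2320^16 ≡ 1481^2 = 2193361 ≡ 178
2320^32 ≡ 178^2 = 31684 ≡ 873
46 = 32 + 8 + 4 + 2, so 2320^46 ≡ 873·1481·1235·1679 ≡ 1614 (mod 2801)
Right side y^r · r^s mod p:
304^2 = 92416 ≡ 2784
304^4 ≡ 2784^2 = 7750656 ≡ 289
304^8 ≡ 289^2 = 83521 ≡ 2292
304^16 ≡ 2292^2 = 5253264 ≡ 1389
304^32 ≡ 1389^2 = 1929321 ≡ 2233
304^64 ≡ 2233^2 = 4986289 ≡ 509
304^128 ≡ 509^2 = 259081 ≡ 1389
304^256 ≡ 1389^2 = 1929321 ≡ 2233
304^512 ≡ 2233^2 = 4986289 ≡ 509
776 = 512 + 256 + 8, so 304^776 ≡ 509·2233·2292 ≡ 1871 (mod 2801)
776^2 = 602176 ≡ 2762
776^4 ≡ 2762^2 = 7628644 ≡ 1521
776^8 ≡ 1521^2 = 2313441 ≡ 2616
776^16 ≡ 2616^2 = 6843456 ≡ 613
776^32 ≡ 613^2 = 375769 ≡ 435
776^64 ≡ 435^2 = 189225 ≡ 1558
776^128 ≡ 1558^2 = 2427364 ≡ 1698
776^256 ≡ 1698^2 = 2883204 ≡ 975
776^512 ≡ 975^2 = 950625 ≡ 1086
776^1024 ≡ 1086^2 = 1179396 ≡ 175
1411 = 1024 + 256 + 128 + 2 + 1, so 776^1411 ≡ 175·975·1698·2762·776 ≡ 2442 (mod 2801)
1871·2442 = 4568982 ≡ 551 (mod 2801)
1614 ≠ 551, so verification fails.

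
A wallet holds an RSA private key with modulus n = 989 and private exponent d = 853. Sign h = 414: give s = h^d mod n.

782

Squares mod 989: h^1≡414, h^2≡299, h^4≡391, h^8≡575, h^16≡299, h^32≡391, h^64≡575, h^128≡299, h^256≡391, h^512≡575
853 = 512 + 256 + 64 + 16 + 4 + 1, so h^853 ≡ 575·391·575·299·391·414 ≡ 782 (mod 989)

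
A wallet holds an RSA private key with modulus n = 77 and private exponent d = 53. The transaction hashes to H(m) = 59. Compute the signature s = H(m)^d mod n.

75

(H(m))^2 ≡ 59^2 = 3481 ≡ 16
(H(m))^4 ≡ 16^2 = 256 ≡ 25
(H(m))^8 ≡ 25^2 = 625 ≡ 9
(H(m))^16 ≡ 9^2 = 81 ≡ 4
(H(m))^32 ≡ 4^2 = 16
53 = 32 + 16 + 4 + 1, so (H(m))^53 ≡ 16·4·25·59 ≡ 75 (mod 77)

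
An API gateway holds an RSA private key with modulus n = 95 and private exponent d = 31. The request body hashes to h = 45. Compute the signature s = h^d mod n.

45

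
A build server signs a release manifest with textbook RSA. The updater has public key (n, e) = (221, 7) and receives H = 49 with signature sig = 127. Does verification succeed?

passes

sig^7 mod 221 = 49
49 = H, so the signature checks out.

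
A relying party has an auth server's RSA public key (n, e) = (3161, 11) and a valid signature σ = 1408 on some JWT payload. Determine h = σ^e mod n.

170

σ^2 ≡ 1408^2 = 1982464 ≡ 517
σ^4 ≡ 517^2 = 267289 ≡ 1765
σ^8 ≡ 1765^2 = 3115225 ≡ 1640
11 = 8 + 2 + 1, so σ^11 ≡ 1640·517·1408 ≡ 170 (mod 3161)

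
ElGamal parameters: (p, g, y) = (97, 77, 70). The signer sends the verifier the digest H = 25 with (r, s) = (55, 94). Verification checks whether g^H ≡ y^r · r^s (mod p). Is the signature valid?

Left side g^H mod p:
Squares mod 97: 77^1≡77, 77^2≡12, 77^4≡47, 77^8≡75, 77^16≡96
25 = 16 + 8 + 1, so 77^25 ≡ 96·75·77 ≡ 45 (mod 97)
Right side y^r · r^s mod p:
Squares mod 97: 70^1≡70, 70^2≡50, 70^4≡75, 70^8≡96, 70^16≡1, 70^32≡1
55 = 32 + 16 + 4 + 2 + 1, so 70^55 ≡ 1·1·75·50·70 ≡ 18 (mod 97)
Squares mod 97: 55^1≡55, 55^2≡18, 55^4≡33, 55^8≡22, 55^16≡96, 55^32≡1, 55^64≡1
94 = 64 + 16 + 8 + 4 + 2, so 55^94 ≡ 1·96·22·33·18 ≡ 27 (mod 97)
18·27 = 486 ≡ 1 (mod 97)
45 ≠ 1, so verification fails.

invalid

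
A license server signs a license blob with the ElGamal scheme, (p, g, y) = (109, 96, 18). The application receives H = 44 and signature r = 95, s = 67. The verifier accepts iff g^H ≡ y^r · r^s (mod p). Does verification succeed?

Left side g^H mod p:
96^2 = 9216 ≡ 60
96^4 ≡ 60^2 = 3600 ≡ 3
96^8 ≡ 3^2 = 9
96^16 ≡ 9^2 = 81
96^32 ≡ 81^2 = 6561 ≡ 21
44 = 32 + 8 + 4, so 96^44 ≡ 21·9·3 ≡ 22 (mod 109)
Right side y^r · r^s mod p:
18^2 = 324 ≡ 106
18^4 ≡ 106^2 = 11236 ≡ 9
18^8 ≡ 9^2 = 81
18^16 ≡ 81^2 = 6561 ≡ 21
18^32 ≡ 21^2 = 441 ≡ 5
18^64 ≡ 5^2 = 25
95 = 64 + 16 + 8 + 4 + 2 + 1, so 18^95 ≡ 25·21·81·9·106·18 ≡ 13 (mod 109)
95^2 = 9025 ≡ 87
95^4 ≡ 87^2 = 7569 ≡ 48
95^8 ≡ 48^2 = 2304 ≡ 15
95^16 ≡ 15^2 = 225 ≡ 7
95^32 ≡ 7^2 = 49
95^64 ≡ 49^2 = 2401 ≡ 3
67 = 64 + 2 + 1, so 95^67 ≡ 3·87·95 ≡ 52 (mod 109)
13·52 = 676 ≡ 22 (mod 109)
22 ≡ 22 (mod 109), so the signature is genuine.

passes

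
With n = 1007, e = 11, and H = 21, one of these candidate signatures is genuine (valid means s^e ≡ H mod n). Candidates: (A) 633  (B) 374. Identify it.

B

Candidate A: 633^2 = 400689 ≡ 910; 633^4 ≡ 910^2 = 828100 ≡ 346; 633^8 ≡ 346^2 = 119716 ≡ 890; 11 = 8 + 2 + 1, so 633^11 ≡ 890·910·633 ≡ 986 (mod 1007)
Candidate B: 374^2 = 139876 ≡ 910; 374^4 ≡ 910^2 = 828100 ≡ 346; 374^8 ≡ 346^2 = 119716 ≡ 890; 11 = 8 + 2 + 1, so 374^11 ≡ 890·910·374 ≡ 21 (mod 1007)
  → matches H = 21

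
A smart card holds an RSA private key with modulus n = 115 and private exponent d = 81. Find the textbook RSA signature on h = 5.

65

h^2 ≡ 5^2 = 25
h^4 ≡ 25^2 = 625 ≡ 50
h^8 ≡ 50^2 = 2500 ≡ 85
h^16 ≡ 85^2 = 7225 ≡ 95
h^32 ≡ 95^2 = 9025 ≡ 55
h^64 ≡ 55^2 = 3025 ≡ 35
81 = 64 + 16 + 1, so h^81 ≡ 35·95·5 ≡ 65 (mod 115)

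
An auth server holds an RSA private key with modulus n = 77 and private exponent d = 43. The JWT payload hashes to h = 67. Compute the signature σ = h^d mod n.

h^2 ≡ 67^2 = 4489 ≡ 23
h^4 ≡ 23^2 = 529 ≡ 67
h^8 ≡ 67^2 = 4489 ≡ 23
h^16 ≡ 23^2 = 529 ≡ 67
h^32 ≡ 67^2 = 4489 ≡ 23
43 = 32 + 8 + 2 + 1, so h^43 ≡ 23·23·23·67 ≡ 67 (mod 77)

67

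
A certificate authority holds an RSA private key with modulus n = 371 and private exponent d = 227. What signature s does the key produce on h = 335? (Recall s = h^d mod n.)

Squares mod 371: h^1≡335, h^2≡183, h^4≡99, h^8≡155, h^16≡281, h^32≡309, h^64≡134, h^128≡148
227 = 128 + 64 + 32 + 2 + 1, so h^227 ≡ 148·134·309·183·335 ≡ 62 (mod 371)

62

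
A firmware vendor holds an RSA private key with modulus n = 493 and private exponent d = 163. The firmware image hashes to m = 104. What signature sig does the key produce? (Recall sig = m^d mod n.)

m^2 ≡ 104^2 = 10816 ≡ 463
m^4 ≡ 463^2 = 214369 ≡ 407
m^8 ≡ 407^2 = 165649 ≡ 1
m^16 ≡ 1^2 = 1
m^32 ≡ 1^2 = 1
m^64 ≡ 1^2 = 1
m^128 ≡ 1^2 = 1
163 = 128 + 32 + 2 + 1, so m^163 ≡ 1·1·463·104 ≡ 331 (mod 493)

331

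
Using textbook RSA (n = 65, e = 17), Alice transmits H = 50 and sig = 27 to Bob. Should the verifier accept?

reject

sig^2 ≡ 27^2 = 729 ≡ 14
sig^4 ≡ 14^2 = 196 ≡ 1
sig^8 ≡ 1^2 = 1
sig^16 ≡ 1^2 = 1
17 = 16 + 1, so sig^17 ≡ 1·27 ≡ 27 (mod 65)
sig^17 mod 65 = 27, but H = 50.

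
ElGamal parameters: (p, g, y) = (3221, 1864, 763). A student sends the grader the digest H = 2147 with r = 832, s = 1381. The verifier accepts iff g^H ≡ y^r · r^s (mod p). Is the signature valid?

valid

Left side g^H mod p:
1864^2 = 3474496 ≡ 2258
1864^4 ≡ 2258^2 = 5098564 ≡ 2942
1864^8 ≡ 2942^2 = 8655364 ≡ 537
1864^16 ≡ 537^2 = 288369 ≡ 1700
1864^32 ≡ 1700^2 = 2890000 ≡ 763
1864^64 ≡ 763^2 = 582169 ≡ 2389
1864^128 ≡ 2389^2 = 5707321 ≡ 2930
1864^256 ≡ 2930^2 = 8584900 ≡ 935
1864^512 ≡ 935^2 = 874225 ≡ 1334
1864^1024 ≡ 1334^2 = 1779556 ≡ 1564
1864^2048 ≡ 1564^2 = 2446096 ≡ 1357
2147 = 2048 + 64 + 32 + 2 + 1, so 1864^2147 ≡ 1357·2389·763·2258·1864 ≡ 2684 (mod 3221)
Right side y^r · r^s mod p:
763^2 = 582169 ≡ 2389
763^4 ≡ 2389^2 = 5707321 ≡ 2930
763^8 ≡ 2930^2 = 8584900 ≡ 935
763^16 ≡ 935^2 = 874225 ≡ 1334
763^32 ≡ 1334^2 = 1779556 ≡ 1564
763^64 ≡ 1564^2 = 2446096 ≡ 1357
763^128 ≡ 1357^2 = 1841449 ≡ 2258
763^256 ≡ 2258^2 = 5098564 ≡ 2942
763^512 ≡ 2942^2 = 8655364 ≡ 537
832 = 512 + 256 + 64, so 763^832 ≡ 537·2942·1357 ≡ 2930 (mod 3221)
832^2 = 692224 ≡ 2930
832^4 ≡ 2930^2 = 8584900 ≡ 935
832^8 ≡ 935^2 = 874225 ≡ 1334
832^16 ≡ 1334^2 = 1779556 ≡ 1564
832^32 ≡ 1564^2 = 2446096 ≡ 1357
832^64 ≡ 1357^2 = 1841449 ≡ 2258
832^128 ≡ 2258^2 = 5098564 ≡ 2942
832^256 ≡ 2942^2 = 8655364 ≡ 537
832^512 ≡ 537^2 = 288369 ≡ 1700
832^1024 ≡ 1700^2 = 2890000 ≡ 763
1381 = 1024 + 256 + 64 + 32 + 4 + 1, so 832^1381 ≡ 763·537·2258·1357·935·832 ≡ 832 (mod 3221)
2930·832 = 2437760 ≡ 2684 (mod 3221)
2684 ≡ 2684 (mod 3221), so the signature is genuine.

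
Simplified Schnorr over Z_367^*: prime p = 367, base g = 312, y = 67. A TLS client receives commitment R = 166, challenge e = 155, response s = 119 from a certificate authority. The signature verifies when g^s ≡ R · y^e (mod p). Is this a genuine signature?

forged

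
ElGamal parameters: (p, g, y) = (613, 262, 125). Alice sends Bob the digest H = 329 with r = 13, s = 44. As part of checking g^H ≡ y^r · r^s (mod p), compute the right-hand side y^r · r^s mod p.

428

125^2 = 15625 ≡ 300
125^4 ≡ 300^2 = 90000 ≡ 502
125^8 ≡ 502^2 = 252004 ≡ 61
13 = 8 + 4 + 1, so 125^13 ≡ 61·502·125 ≡ 178 (mod 613)
13^2 = 169
13^4 ≡ 169^2 = 28561 ≡ 363
13^8 ≡ 363^2 = 131769 ≡ 587
13^16 ≡ 587^2 = 344569 ≡ 63
13^32 ≡ 63^2 = 3969 ≡ 291
44 = 32 + 8 + 4, so 13^44 ≡ 291·587·363 ≡ 395 (mod 613)
y^r · r^s ≡ 178·395 = 70310 ≡ 428 (mod 613)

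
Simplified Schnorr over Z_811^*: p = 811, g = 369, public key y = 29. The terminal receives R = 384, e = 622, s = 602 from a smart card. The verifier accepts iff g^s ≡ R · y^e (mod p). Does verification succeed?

fails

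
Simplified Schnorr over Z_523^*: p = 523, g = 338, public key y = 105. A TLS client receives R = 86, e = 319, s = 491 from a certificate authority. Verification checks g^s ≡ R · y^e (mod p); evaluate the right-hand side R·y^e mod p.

105^2 = 11025 ≡ 42
105^4 ≡ 42^2 = 1764 ≡ 195
105^8 ≡ 195^2 = 38025 ≡ 369
105^16 ≡ 369^2 = 136161 ≡ 181
105^32 ≡ 181^2 = 32761 ≡ 335
105^64 ≡ 335^2 = 112225 ≡ 303
105^128 ≡ 303^2 = 91809 ≡ 284
105^256 ≡ 284^2 = 80656 ≡ 114
319 = 256 + 32 + 16 + 8 + 4 + 2 + 1, so 105^319 ≡ 114·335·181·369·195·42·105 ≡ 60 (mod 523)
R · y^e ≡ 86·60 = 5160 ≡ 453 (mod 523)

453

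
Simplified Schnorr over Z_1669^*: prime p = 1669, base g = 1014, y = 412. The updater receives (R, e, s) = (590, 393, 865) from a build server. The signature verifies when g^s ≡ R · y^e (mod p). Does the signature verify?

does not verify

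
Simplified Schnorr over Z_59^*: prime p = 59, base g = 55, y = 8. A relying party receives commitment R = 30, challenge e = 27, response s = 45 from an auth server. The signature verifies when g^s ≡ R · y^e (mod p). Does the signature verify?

does not verify

g^s mod p:
55^2 = 3025 ≡ 16
55^4 ≡ 16^2 = 256 ≡ 20
55^8 ≡ 20^2 = 400 ≡ 46
55^16 ≡ 46^2 = 2116 ≡ 51
55^32 ≡ 51^2 = 2601 ≡ 5
45 = 32 + 8 + 4 + 1, so 55^45 ≡ 5·46·20·55 ≡ 8 (mod 59)
R · y^e mod p:
8^2 = 64 ≡ 5
8^4 ≡ 5^2 = 25
8^8 ≡ 25^2 = 625 ≡ 35
8^16 ≡ 35^2 = 1225 ≡ 45
27 = 16 + 8 + 2 + 1, so 8^27 ≡ 45·35·5·8 ≡ 47 (mod 59)
30·47 = 1410 ≡ 53 (mod 59)
8 ≠ 53; the check fails.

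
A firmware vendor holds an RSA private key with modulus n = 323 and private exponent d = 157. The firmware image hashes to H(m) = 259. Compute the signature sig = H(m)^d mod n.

259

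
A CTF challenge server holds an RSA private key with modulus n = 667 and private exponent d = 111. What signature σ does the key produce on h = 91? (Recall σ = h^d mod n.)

22

h^2 ≡ 91^2 = 8281 ≡ 277
h^4 ≡ 277^2 = 76729 ≡ 24
h^8 ≡ 24^2 = 576
h^16 ≡ 576^2 = 331776 ≡ 277
h^32 ≡ 277^2 = 76729 ≡ 24
h^64 ≡ 24^2 = 576
111 = 64 + 32 + 8 + 4 + 2 + 1, so h^111 ≡ 576·24·576·24·277·91 ≡ 22 (mod 667)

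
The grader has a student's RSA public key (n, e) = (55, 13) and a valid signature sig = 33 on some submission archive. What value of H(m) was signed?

33

sig^2 ≡ 33^2 = 1089 ≡ 44
sig^4 ≡ 44^2 = 1936 ≡ 11
sig^8 ≡ 11^2 = 121 ≡ 11
13 = 8 + 4 + 1, so sig^13 ≡ 11·11·33 ≡ 33 (mod 55)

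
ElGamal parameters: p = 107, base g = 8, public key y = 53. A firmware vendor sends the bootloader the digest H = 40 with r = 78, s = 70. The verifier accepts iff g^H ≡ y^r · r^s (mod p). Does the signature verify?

does not verify

Left side g^H mod p:
8^2 = 64
8^4 ≡ 64^2 = 4096 ≡ 30
8^8 ≡ 30^2 = 900 ≡ 44
8^16 ≡ 44^2 = 1936 ≡ 10
8^32 ≡ 10^2 = 100
40 = 32 + 8, so 8^40 ≡ 100·44 ≡ 13 (mod 107)
Right side y^r · r^s mod p:
53^2 = 2809 ≡ 27
53^4 ≡ 27^2 = 729 ≡ 87
53^8 ≡ 87^2 = 7569 ≡ 79
53^16 ≡ 79^2 = 6241 ≡ 35
53^32 ≡ 35^2 = 1225 ≡ 48
53^64 ≡ 48^2 = 2304 ≡ 57
78 = 64 + 8 + 4 + 2, so 53^78 ≡ 57·79·87·27 ≡ 62 (mod 107)
78^2 = 6084 ≡ 92
78^4 ≡ 92^2 = 8464 ≡ 11
78^8 ≡ 11^2 = 121 ≡ 14
78^16 ≡ 14^2 = 196 ≡ 89
78^32 ≡ 89^2 = 7921 ≡ 3
78^64 ≡ 3^2 = 9
70 = 64 + 4 + 2, so 78^70 ≡ 9·11·92 ≡ 13 (mod 107)
62·13 = 806 ≡ 57 (mod 107)
13 ≠ 57, so verification fails.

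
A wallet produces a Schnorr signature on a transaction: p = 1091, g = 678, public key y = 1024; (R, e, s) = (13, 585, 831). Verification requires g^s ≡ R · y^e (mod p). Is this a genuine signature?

g^s mod p:
678^2 = 459684 ≡ 373
678^4 ≡ 373^2 = 139129 ≡ 572
678^8 ≡ 572^2 = 327184 ≡ 975
678^16 ≡ 975^2 = 950625 ≡ 364
678^32 ≡ 364^2 = 132496 ≡ 485
678^64 ≡ 485^2 = 235225 ≡ 660
678^128 ≡ 660^2 = 435600 ≡ 291
678^256 ≡ 291^2 = 84681 ≡ 674
678^512 ≡ 674^2 = 454276 ≡ 420
831 = 512 + 256 + 32 + 16 + 8 + 4 + 2 + 1, so 678^831 ≡ 420·674·485·364·975·572·373·678 ≡ 34 (mod 1091)
R · y^e mod p:
1024^2 = 1048576 ≡ 125
1024^4 ≡ 125^2 = 15625 ≡ 351
1024^8 ≡ 351^2 = 123201 ≡ 1009
1024^16 ≡ 1009^2 = 1018081 ≡ 178
1024^32 ≡ 178^2 = 31684 ≡ 45
1024^64 ≡ 45^2 = 2025 ≡ 934
1024^128 ≡ 934^2 = 872356 ≡ 647
1024^256 ≡ 647^2 = 418609 ≡ 756
1024^512 ≡ 756^2 = 571536 ≡ 943
585 = 512 + 64 + 8 + 1, so 1024^585 ≡ 943·934·1009·1024 ≡ 674 (mod 1091)
13·674 = 8762 ≡ 34 (mod 1091)
34 ≡ 34 (mod 1091); signature holds.

genuine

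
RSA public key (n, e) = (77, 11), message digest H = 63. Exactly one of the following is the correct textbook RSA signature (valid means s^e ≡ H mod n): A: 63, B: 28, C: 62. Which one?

A

Candidate A: Squares mod 77: 63^1≡63, 63^2≡42, 63^4≡70, 63^8≡49; 11 = 8 + 2 + 1, so 63^11 ≡ 49·42·63 ≡ 63 (mod 77)
  → matches H = 63
Candidate B: Squares mod 77: 28^1≡28, 28^2≡14, 28^4≡42, 28^8≡70; 11 = 8 + 2 + 1, so 28^11 ≡ 70·14·28 ≡ 28 (mod 77)
Candidate C: Squares mod 77: 62^1≡62, 62^2≡71, 62^4≡36, 62^8≡64; 11 = 8 + 2 + 1, so 62^11 ≡ 64·71·62 ≡ 62 (mod 77)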